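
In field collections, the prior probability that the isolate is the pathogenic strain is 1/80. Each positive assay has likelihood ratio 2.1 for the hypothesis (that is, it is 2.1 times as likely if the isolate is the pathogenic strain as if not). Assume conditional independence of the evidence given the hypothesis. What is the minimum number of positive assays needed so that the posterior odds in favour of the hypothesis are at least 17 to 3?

Prior odds: 0.0125 ÷ 0.9875 = 1/79.
Likelihood ratio per positive assay = 2.1.
Target odds = 17/3.
Need (1/79) × 2.1ⁿ ≥ 17/3, i.e. 2.1ⁿ ≥ 1343/3.
2.1⁸ ≈378.229 falls short of 1343/3 but 2.1⁹ ≈794.28 reaches it, so n = 9.

9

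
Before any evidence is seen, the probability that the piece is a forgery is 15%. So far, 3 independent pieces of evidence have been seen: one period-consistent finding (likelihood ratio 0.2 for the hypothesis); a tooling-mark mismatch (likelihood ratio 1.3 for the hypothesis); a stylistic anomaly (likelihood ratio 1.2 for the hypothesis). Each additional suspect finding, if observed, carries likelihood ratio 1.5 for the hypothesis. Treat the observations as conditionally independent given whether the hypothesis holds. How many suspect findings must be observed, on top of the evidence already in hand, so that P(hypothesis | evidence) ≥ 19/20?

Prior odds = 0.15/0.85 = 3/17.
Combined Bayes factor of the evidence already in hand = 0.2 × 1.3 × 1.2 = 0.312.
Odds after that evidence = (3/17) × 0.312 = 117/2125.
Target odds = 0.95/0.05 = 19.
Need 1.5ⁿ ≥ 19 ÷ (117/2125) = 40375/117.
1.5¹⁴ = 4782969/16384 falls short of 40375/117 but 1.5¹⁵ = 14348907/32768 reaches it, so n = 15.

15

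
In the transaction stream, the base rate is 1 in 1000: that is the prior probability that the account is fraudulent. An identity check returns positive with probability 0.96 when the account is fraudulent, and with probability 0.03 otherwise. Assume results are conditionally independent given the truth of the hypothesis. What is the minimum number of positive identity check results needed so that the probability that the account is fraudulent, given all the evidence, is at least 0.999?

4

Prior odds = 0.001/0.999 = 1/999.
Likelihood ratio of a positive result = 0.96/0.03 = 32.
Target odds: 0.999 ÷ 0.001 = 999.
Require 32ⁿ ≥ 999 ÷ (1/999) = 998001.
32³ = 32768 falls short of 998001 but 32⁴ = 1048576 reaches it, so n = 4.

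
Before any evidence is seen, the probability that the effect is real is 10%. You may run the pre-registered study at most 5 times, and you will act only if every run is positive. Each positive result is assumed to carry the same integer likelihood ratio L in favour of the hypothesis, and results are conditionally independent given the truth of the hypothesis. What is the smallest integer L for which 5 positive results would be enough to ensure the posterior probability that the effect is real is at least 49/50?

Prior odds = 0.1/0.9 = 1/9.
Target odds = 0.98/0.02 = 49.
Need L⁵ ≥ 49 ÷ (1/9) = 441.
3⁵ = 243 < 441 ≤ 1024 = 4⁵, so L = 4.

4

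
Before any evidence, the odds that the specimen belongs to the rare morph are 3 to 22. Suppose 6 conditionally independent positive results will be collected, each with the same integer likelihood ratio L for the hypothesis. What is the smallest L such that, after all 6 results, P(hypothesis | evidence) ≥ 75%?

Prior odds = 3/22.
Target odds = 0.75/0.25 = 3.
Need L⁶ ≥ 3 ÷ (3/22) = 22.
1⁶ = 1 < 22 ≤ 64 = 2⁶, so L = 2.

2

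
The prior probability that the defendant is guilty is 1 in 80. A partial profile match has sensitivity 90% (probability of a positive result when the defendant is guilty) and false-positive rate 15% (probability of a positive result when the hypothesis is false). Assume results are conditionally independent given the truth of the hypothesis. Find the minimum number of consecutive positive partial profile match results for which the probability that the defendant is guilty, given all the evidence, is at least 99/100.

6

Prior odds = 0.0125/0.9875 = 1/79.
Likelihood ratio of a positive result = 0.9/0.15 = 6.
Target odds: 0.99 ÷ 0.01 = 99.
Require 6ⁿ ≥ 99 ÷ (1/79) = 7821.
6⁵ = 7776 falls short of 7821 but 6⁶ = 46656 reaches it, so n = 6.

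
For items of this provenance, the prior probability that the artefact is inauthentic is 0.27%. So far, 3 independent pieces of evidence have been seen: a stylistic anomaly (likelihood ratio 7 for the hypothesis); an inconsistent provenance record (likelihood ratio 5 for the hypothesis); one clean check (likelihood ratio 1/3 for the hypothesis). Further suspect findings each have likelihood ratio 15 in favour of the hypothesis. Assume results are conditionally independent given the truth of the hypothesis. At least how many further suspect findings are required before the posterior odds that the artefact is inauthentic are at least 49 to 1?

3

Prior odds = 0.0027/0.9973 = 27/9973.
Combined Bayes factor of the evidence already in hand = 7 × 5 × (1/3) = 35/3.
Odds after that evidence = (27/9973) × 35/3 = 315/9973.
Target odds = 49.
Need 15ⁿ ≥ 49 ÷ (315/9973) = 69811/45.
15² = 225 falls short of 69811/45 but 15³ = 3375 reaches it, so n = 3.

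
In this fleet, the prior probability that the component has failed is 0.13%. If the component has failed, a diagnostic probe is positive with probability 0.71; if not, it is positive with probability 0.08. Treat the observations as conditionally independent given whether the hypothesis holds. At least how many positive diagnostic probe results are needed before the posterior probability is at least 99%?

6

Prior odds = 0.0013/0.9987 = 13/9987.
Likelihood ratio of a positive = 0.71/0.08 = 8.875.
Target posterior odds = 0.99/0.01 = 99.
Require 8.875ⁿ ≥ 99 ÷ (13/9987) = 988713/13.
8.875⁵ ≈55060.7 falls short of 988713/13 but 8.875⁶ ≈488664 reaches it, so n = 6.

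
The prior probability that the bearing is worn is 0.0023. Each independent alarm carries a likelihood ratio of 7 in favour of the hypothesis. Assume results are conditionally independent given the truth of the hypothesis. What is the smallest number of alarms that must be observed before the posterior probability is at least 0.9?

Prior odds: 0.0023 ÷ 0.9977 = 23/9977.
Likelihood ratio per alarm = 7.
Target posterior odds = 0.9/0.1 = 9.
Require 7ⁿ ≥ 9 ÷ (23/9977) = 89793/23.
7⁴ = 2401 falls short of 89793/23 but 7⁵ = 16807 reaches it, so n = 5.

5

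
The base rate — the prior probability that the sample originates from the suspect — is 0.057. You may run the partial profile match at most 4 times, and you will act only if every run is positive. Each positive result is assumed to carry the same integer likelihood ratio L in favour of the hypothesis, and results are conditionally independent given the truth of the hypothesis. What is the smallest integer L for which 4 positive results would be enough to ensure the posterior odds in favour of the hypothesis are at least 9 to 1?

Prior odds = 0.057/0.943 = 57/943.
Target odds = 9.
Need L⁴ ≥ 9 ÷ (57/943) = 2829/19.
3⁴ = 81 < 2829/19 ≤ 256 = 4⁴, so L = 4.

4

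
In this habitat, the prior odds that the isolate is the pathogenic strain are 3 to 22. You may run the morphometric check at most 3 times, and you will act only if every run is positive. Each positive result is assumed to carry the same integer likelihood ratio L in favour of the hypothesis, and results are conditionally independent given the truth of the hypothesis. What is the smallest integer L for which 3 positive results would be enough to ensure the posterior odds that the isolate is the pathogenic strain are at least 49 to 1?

8

Prior odds = 3/22.
Target odds = 49.
Need L³ ≥ 49 ÷ (3/22) = 1078/3.
7³ = 343 < 1078/3 ≤ 512 = 8³, so L = 8.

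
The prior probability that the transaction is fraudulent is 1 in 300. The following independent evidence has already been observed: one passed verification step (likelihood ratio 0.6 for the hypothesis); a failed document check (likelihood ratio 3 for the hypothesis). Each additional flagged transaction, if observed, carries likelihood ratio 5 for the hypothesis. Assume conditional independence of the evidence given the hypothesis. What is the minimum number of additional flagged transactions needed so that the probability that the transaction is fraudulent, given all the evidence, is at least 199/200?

Prior odds = (1/300)/(299/300) = 1/299.
Combined Bayes factor of the evidence already in hand = 0.6 × 3 = 1.8.
Odds after that evidence = (1/299) × 1.8 = 9/1495.
Target odds = 0.995/0.005 = 199.
Need 5ⁿ ≥ 199 ÷ (9/1495) = 297505/9.
5⁶ = 15625 falls short of 297505/9 but 5⁷ = 78125 reaches it, so n = 7.

7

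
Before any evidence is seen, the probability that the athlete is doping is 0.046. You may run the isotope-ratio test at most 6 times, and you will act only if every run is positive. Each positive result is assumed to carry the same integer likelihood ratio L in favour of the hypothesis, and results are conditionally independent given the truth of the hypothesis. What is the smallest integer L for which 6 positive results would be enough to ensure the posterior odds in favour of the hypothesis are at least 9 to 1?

Prior odds = 0.046/0.954 = 23/477.
Target odds = 9.
Need L⁶ ≥ 9 ÷ (23/477) = 4293/23.
2⁶ = 64 < 4293/23 ≤ 729 = 3⁶, so L = 3.

3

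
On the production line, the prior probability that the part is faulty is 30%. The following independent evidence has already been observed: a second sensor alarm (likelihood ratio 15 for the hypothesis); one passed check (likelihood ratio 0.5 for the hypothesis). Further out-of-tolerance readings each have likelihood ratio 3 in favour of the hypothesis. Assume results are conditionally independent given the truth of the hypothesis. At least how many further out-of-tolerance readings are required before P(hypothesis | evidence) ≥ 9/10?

1

Prior odds = 0.3/0.7 = 3/7.
Combined Bayes factor of the evidence already in hand = 15 × 0.5 = 7.5.
Odds after that evidence = (3/7) × 7.5 = 45/14.
Target odds = 0.9/0.1 = 9.
Need 3ⁿ ≥ 9 ÷ (45/14) = 2.8.
3¹ = 3, which meets the required 2.8; so n = 1.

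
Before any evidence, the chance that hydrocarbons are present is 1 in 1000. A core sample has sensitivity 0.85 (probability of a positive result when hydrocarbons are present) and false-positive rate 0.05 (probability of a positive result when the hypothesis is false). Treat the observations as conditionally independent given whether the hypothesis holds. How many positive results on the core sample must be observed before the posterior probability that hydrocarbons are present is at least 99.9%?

5

Prior odds = 0.001/0.999 = 1/999.
Likelihood ratio of a positive result = 0.85/0.05 = 17.
Target posterior odds = 0.999/0.001 = 999.
Require 17ⁿ ≥ 999 ÷ (1/999) = 998001.
17⁴ = 83521 falls short of 998001 but 17⁵ = 1419857 reaches it, so n = 5.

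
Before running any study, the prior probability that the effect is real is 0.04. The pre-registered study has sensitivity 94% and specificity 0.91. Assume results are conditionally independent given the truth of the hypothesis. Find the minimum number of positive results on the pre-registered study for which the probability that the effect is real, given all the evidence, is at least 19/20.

Prior odds = 0.04/0.96 = 1/24.
False-positive rate = 1 − 0.91 = 0.09; likelihood ratio of a positive = 0.94/0.09 = 94/9.
Target posterior odds = 0.95/0.05 = 19.
Need (1/24) × (94/9)ⁿ ≥ 19, i.e. (94/9)ⁿ ≥ 456.
(94/9)² = 8836/81 falls short of 456 but (94/9)³ = 830584/729 reaches it, so n = 3.

3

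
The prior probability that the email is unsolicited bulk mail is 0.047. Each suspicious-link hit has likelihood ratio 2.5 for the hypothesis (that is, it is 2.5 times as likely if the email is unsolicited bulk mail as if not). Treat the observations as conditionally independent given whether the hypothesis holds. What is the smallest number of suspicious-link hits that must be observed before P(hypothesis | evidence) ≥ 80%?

5

Prior odds: 0.047 ÷ 0.953 = 47/953.
Likelihood ratio per suspicious-link hit = 2.5.
Target odds: 0.8 ÷ 0.2 = 4.
Need (47/953) × 2.5ⁿ ≥ 4, i.e. 2.5ⁿ ≥ 3812/47.
2.5⁴ = 39.0625 falls short of 3812/47 but 2.5⁵ = 97.65625 reaches it, so n = 5.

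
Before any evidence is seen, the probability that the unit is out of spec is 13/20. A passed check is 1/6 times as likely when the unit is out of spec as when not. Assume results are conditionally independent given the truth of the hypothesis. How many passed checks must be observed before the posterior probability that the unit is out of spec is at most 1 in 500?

4

Prior odds = 0.65/0.35 = 13/7.
Likelihood ratio per passed check = 1/6.
Target odds: 0.002 ÷ 0.998 = 1/499.
Require (1/6)ⁿ ≤ 1/499 ÷ (13/7) = 7/6487.
(1/6)³ = 1/216 is still above 7/6487 but (1/6)⁴ = 1/1296 is at or below it, so n = 4.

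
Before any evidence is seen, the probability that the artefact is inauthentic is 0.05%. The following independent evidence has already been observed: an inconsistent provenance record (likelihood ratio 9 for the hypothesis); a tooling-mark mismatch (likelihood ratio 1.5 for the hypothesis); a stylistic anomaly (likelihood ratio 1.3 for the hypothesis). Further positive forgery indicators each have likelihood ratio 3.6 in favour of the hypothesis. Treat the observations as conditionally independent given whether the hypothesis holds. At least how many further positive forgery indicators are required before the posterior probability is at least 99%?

8

Prior odds = 0.0005/0.9995 = 1/1999.
Combined Bayes factor of the evidence already in hand = 9 × 1.5 × 1.3 = 17.55.
Odds after that evidence = (1/1999) × 17.55 = 351/39980.
Target odds = 0.99/0.01 = 99.
Need 3.6ⁿ ≥ 99 ÷ (351/39980) = 439780/39.
3.6⁷ = 612220032/78125 falls short of 439780/39 but 3.6⁸ ≈28211.1 reaches it, so n = 8.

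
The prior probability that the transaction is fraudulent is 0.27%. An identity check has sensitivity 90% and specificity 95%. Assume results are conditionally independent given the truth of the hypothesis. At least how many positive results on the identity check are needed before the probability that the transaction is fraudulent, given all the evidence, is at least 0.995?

Prior odds = 0.0027/0.9973 = 27/9973.
False-positive rate = 1 − 0.95 = 0.05; likelihood ratio of a positive = 0.9/0.05 = 18.
Target posterior odds = 0.995/0.005 = 199.
Require 18ⁿ ≥ 199 ÷ (27/9973) = 1984627/27.
18³ = 5832 falls short of 1984627/27 but 18⁴ = 104976 reaches it, so n = 4.

4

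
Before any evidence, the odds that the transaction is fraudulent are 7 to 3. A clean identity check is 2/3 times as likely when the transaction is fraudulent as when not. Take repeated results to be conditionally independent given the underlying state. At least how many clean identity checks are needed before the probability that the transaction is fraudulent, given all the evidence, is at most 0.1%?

20

Prior odds = 7/3.
Likelihood ratio per clean identity check = 2/3.
Target posterior odds = 0.001/0.999 = 1/999.
Need (7/3) × (2/3)ⁿ ≤ 1/999, i.e. (2/3)ⁿ ≤ 1/2331.
(2/3)¹⁹ ≈0.000451093 is still above 1/2331 but (2/3)²⁰ ≈0.000300729 is at or below it, so n = 20.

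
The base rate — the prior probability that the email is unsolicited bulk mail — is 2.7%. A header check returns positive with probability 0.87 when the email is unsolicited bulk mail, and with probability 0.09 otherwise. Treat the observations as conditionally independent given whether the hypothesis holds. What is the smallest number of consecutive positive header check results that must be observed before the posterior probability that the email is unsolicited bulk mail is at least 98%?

Prior odds: 0.027 ÷ 0.973 = 27/973.
Likelihood ratio of a positive result = 0.87/0.09 = 29/3.
Target posterior odds = 0.98/0.02 = 49.
Require (29/3)ⁿ ≥ 49 ÷ (27/973) = 47677/27.
(29/3)³ = 24389/27 falls short of 47677/27 but (29/3)⁴ = 707281/81 reaches it, so n = 4.

4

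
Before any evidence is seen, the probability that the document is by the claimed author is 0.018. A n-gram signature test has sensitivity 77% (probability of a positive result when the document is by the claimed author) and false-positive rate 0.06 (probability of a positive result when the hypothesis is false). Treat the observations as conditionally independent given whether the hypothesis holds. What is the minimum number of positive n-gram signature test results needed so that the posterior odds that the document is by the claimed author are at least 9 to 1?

Prior odds: 0.018 ÷ 0.982 = 9/491.
Likelihood ratio of a positive result = 0.77/0.06 = 77/6.
Target odds = 9.
Need (9/491) × (77/6)ⁿ ≥ 9, i.e. (77/6)ⁿ ≥ 491.
(77/6)² = 5929/36 falls short of 491 but (77/6)³ = 456533/216 reaches it, so n = 3.

3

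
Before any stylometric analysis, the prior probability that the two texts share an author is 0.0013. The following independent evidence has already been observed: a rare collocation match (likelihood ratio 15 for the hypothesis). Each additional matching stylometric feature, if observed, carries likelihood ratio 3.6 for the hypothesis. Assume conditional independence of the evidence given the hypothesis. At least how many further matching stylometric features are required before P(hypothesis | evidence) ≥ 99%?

7

Prior odds = 0.0013/0.9987 = 13/9987.
Bayes factor of the evidence already in hand = 15.
Odds after that evidence = (13/9987) × 15 = 65/3329.
Target odds = 0.99/0.01 = 99.
Need 3.6ⁿ ≥ 99 ÷ (65/3329) = 329571/65.
3.6⁶ = 34012224/15625 falls short of 329571/65 but 3.6⁷ = 612220032/78125 reaches it, so n = 7.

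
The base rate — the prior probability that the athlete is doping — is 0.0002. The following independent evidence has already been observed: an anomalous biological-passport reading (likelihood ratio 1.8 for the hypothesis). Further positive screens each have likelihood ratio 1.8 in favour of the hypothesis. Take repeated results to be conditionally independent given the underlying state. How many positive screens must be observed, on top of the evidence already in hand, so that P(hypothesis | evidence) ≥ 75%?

16

Prior odds = 0.0002/0.9998 = 1/4999.
Bayes factor of the evidence already in hand = 1.8.
Odds after that evidence = (1/4999) × 1.8 = 9/24995.
Target odds = 0.75/0.25 = 3.
Need 1.8ⁿ ≥ 3 ÷ (9/24995) = 24995/3.
1.8¹⁵ ≈6746.64 falls short of 24995/3 but 1.8¹⁶ ≈12144 reaches it, so n = 16.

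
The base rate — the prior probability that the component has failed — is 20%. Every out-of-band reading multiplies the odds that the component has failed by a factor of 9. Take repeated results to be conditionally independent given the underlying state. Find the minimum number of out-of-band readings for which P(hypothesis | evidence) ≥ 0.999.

Prior odds: 0.2 ÷ 0.8 = 0.25.
Likelihood ratio per out-of-band reading = 9.
Target odds: 0.999 ÷ 0.001 = 999.
Require 9ⁿ ≥ 999 ÷ 0.25 = 3996.
9³ = 729 falls short of 3996 but 9⁴ = 6561 reaches it, so n = 4.

4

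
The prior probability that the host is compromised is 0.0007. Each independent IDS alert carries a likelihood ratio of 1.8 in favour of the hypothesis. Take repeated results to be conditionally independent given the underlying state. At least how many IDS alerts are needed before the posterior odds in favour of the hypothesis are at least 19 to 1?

18

Prior odds = 0.0007/0.9993 = 7/9993.
Likelihood ratio per IDS alert = 1.8.
Target odds = 19.
Require 1.8ⁿ ≥ 19 ÷ (7/9993) = 189867/7.
1.8¹⁷ ≈21859.1 falls short of 189867/7 but 1.8¹⁸ ≈39346.4 reaches it, so n = 18.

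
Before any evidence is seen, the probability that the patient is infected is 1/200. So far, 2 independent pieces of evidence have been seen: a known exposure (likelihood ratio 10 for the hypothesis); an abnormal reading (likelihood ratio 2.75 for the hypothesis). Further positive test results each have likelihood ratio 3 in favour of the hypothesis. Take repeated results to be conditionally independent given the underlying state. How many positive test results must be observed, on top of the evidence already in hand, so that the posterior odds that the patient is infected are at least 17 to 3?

4

Prior odds = 0.005/0.995 = 1/199.
Combined Bayes factor of the evidence already in hand = 10 × 2.75 = 27.5.
Odds after that evidence = (1/199) × 27.5 = 55/398.
Target odds = 17/3.
Need 3ⁿ ≥ 17/3 ÷ (55/398) = 6766/165.
3³ = 27 falls short of 6766/165 but 3⁴ = 81 reaches it, so n = 4.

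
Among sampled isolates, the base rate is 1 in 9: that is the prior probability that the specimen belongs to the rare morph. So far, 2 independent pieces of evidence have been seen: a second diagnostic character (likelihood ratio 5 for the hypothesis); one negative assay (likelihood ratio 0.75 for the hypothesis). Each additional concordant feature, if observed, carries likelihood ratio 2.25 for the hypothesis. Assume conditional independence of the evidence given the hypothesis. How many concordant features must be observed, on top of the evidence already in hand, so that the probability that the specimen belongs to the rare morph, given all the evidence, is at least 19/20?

Prior odds = (1/9)/(8/9) = 0.125.
Combined Bayes factor of the evidence already in hand = 5 × 0.75 = 3.75.
Odds after that evidence = 0.125 × 3.75 = 0.46875.
Target odds = 0.95/0.05 = 19.
Need 2.25ⁿ ≥ 19 ÷ 0.46875 = 608/15.
2.25⁴ = 25.62890625 falls short of 608/15 but 2.25⁵ = 59049/1024 reaches it, so n = 5.

5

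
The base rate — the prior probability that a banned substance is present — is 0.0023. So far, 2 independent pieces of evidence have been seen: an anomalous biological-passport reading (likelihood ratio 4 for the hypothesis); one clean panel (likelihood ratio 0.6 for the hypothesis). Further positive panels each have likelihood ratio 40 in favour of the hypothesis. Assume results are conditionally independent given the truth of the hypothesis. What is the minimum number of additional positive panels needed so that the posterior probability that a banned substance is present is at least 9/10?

3

Prior odds = 0.0023/0.9977 = 23/9977.
Combined Bayes factor of the evidence already in hand = 4 × 0.6 = 2.4.
Odds after that evidence = (23/9977) × 2.4 = 276/49885.
Target odds = 0.9/0.1 = 9.
Need 40ⁿ ≥ 9 ÷ (276/49885) = 149655/92.
40² = 1600 falls short of 149655/92 but 40³ = 64000 reaches it, so n = 3.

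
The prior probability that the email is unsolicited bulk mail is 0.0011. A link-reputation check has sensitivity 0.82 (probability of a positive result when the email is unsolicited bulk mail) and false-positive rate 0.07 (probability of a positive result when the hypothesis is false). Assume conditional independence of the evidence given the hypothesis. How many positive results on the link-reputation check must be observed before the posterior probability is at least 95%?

4

Prior odds = 0.0011/0.9989 = 11/9989.
Likelihood ratio of a positive result = 0.82/0.07 = 82/7.
Target posterior odds = 0.95/0.05 = 19.
Need (11/9989) × (82/7)ⁿ ≥ 19, i.e. (82/7)ⁿ ≥ 189791/11.
(82/7)³ = 551368/343 falls short of 189791/11 but (82/7)⁴ = 45212176/2401 reaches it, so n = 4.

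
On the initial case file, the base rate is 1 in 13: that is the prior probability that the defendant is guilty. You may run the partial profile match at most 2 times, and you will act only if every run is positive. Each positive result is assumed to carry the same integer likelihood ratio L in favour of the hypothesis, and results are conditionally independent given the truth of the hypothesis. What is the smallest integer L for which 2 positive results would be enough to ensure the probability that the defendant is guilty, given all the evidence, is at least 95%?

16

Prior odds = (1/13)/(12/13) = 1/12.
Target odds = 0.95/0.05 = 19.
Need L² ≥ 19 ÷ (1/12) = 228.
15² = 225 < 228 ≤ 256 = 16², so L = 16.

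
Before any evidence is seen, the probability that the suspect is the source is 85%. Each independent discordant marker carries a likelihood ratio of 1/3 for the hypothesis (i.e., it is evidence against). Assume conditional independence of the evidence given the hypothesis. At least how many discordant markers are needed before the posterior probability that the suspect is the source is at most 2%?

6

Prior odds: 0.85 ÷ 0.15 = 17/3.
Likelihood ratio per discordant marker = 1/3.
Target posterior odds = 0.02/0.98 = 1/49.
Need (17/3) × (1/3)ⁿ ≤ 1/49, i.e. (1/3)ⁿ ≤ 3/833.
(1/3)⁵ = 1/243 is still above 3/833 but (1/3)⁶ = 1/729 is at or below it, so n = 6.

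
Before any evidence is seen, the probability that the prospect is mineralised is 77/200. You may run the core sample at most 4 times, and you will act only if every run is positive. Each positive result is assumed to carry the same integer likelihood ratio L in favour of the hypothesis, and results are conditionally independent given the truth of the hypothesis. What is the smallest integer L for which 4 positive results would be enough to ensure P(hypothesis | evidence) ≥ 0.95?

3

Prior odds = 0.385/0.615 = 77/123.
Target odds = 0.95/0.05 = 19.
Need L⁴ ≥ 19 ÷ (77/123) = 2337/77.
2⁴ = 16 < 2337/77 ≤ 81 = 3⁴, so L = 3.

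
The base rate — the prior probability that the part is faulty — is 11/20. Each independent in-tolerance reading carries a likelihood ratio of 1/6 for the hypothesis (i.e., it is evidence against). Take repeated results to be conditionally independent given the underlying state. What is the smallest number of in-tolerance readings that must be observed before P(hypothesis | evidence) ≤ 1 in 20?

2

Prior odds: 0.55 ÷ 0.45 = 11/9.
Likelihood ratio per in-tolerance reading = 1/6.
Target odds: 0.05 ÷ 0.95 = 1/19.
Need (11/9) × (1/6)ⁿ ≤ 1/19, i.e. (1/6)ⁿ ≤ 9/209.
(1/6)¹ = 1/6 is still above 9/209 but (1/6)² = 1/36 is at or below it, so n = 2.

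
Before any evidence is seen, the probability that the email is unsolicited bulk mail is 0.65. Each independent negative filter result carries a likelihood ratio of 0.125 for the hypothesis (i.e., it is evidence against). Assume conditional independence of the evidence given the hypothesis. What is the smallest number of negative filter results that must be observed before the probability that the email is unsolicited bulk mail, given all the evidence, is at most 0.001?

4

Prior odds = 0.65/0.35 = 13/7.
Likelihood ratio per negative filter result = 0.125.
Target posterior odds = 0.001/0.999 = 1/999.
Need (13/7) × 0.125ⁿ ≤ 1/999, i.e. 0.125ⁿ ≤ 7/12987.
0.125³ = 0.001953125 is still above 7/12987 but 0.125⁴ = 1/4096 is at or below it, so n = 4.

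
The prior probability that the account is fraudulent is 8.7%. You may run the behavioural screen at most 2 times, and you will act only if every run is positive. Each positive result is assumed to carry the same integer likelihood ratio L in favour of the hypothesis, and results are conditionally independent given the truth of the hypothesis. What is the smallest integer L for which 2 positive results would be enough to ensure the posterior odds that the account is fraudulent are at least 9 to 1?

Prior odds = 0.087/0.913 = 87/913.
Target odds = 9.
Need L² ≥ 9 ÷ (87/913) = 2739/29.
9² = 81 < 2739/29 ≤ 100 = 10², so L = 10.

10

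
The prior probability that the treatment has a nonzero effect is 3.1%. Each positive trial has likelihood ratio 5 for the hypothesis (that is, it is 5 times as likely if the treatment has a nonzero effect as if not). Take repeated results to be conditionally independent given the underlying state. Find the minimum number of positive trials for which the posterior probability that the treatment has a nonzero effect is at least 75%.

Prior odds: 0.031 ÷ 0.969 = 31/969.
Likelihood ratio per positive trial = 5.
Target posterior odds = 0.75/0.25 = 3.
Need (31/969) × 5ⁿ ≥ 3, i.e. 5ⁿ ≥ 2907/31.
5² = 25 falls short of 2907/31 but 5³ = 125 reaches it, so n = 3.

3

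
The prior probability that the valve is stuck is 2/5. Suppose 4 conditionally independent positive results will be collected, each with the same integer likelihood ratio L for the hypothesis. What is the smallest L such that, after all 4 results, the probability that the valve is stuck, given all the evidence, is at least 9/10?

Prior odds = 0.4/0.6 = 2/3.
Target odds = 0.9/0.1 = 9.
Need L⁴ ≥ 9 ÷ (2/3) = 13.5.
1⁴ = 1 < 13.5 ≤ 16 = 2⁴, so L = 2.

2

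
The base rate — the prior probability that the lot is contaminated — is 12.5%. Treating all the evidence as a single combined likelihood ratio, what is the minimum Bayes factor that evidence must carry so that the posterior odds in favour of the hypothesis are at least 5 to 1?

35

Prior odds = 0.125/0.875 = 1/7.
Target odds = 5.
Required Bayes factor = 5 ÷ (1/7) = 35.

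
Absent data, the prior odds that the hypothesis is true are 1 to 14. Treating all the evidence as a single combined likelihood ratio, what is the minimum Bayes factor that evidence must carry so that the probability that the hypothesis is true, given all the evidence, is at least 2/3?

28

Prior odds = 1/14.
Target odds = (2/3)/(1/3) = 2.
Required Bayes factor = 2 ÷ (1/14) = 28.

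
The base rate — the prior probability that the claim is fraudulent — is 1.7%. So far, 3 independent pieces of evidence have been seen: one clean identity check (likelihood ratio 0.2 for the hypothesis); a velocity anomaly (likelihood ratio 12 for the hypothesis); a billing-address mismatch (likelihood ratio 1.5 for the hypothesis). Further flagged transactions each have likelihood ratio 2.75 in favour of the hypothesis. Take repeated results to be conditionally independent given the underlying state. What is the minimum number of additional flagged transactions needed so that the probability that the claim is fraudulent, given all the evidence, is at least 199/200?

Prior odds = 0.017/0.983 = 17/983.
Combined Bayes factor of the evidence already in hand = 0.2 × 12 × 1.5 = 3.6.
Odds after that evidence = (17/983) × 3.6 = 306/4915.
Target odds = 0.995/0.005 = 199.
Need 2.75ⁿ ≥ 199 ÷ (306/4915) = 978085/306.
2.75⁷ = 19487171/16384 falls short of 978085/306 but 2.75⁸ = 214358881/65536 reaches it, so n = 8.

8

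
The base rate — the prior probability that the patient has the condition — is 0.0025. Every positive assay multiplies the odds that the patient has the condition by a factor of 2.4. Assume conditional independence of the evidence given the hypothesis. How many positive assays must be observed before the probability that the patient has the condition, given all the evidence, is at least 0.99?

13

Prior odds = 0.0025/0.9975 = 1/399.
Likelihood ratio per positive assay = 2.4.
Target posterior odds = 0.99/0.01 = 99.
Require 2.4ⁿ ≥ 99 ÷ (1/399) = 39501.
2.4¹² ≈36520.3 falls short of 39501 but 2.4¹³ ≈87648.8 reaches it, so n = 13.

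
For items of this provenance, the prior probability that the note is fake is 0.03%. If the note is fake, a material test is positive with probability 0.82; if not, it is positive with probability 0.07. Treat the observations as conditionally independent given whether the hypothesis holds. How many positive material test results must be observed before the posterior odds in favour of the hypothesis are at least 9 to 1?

Prior odds: 0.0003 ÷ 0.9997 = 3/9997.
Likelihood ratio of a positive = 0.82/0.07 = 82/7.
Target odds = 9.
Require (82/7)ⁿ ≥ 9 ÷ (3/9997) = 29991.
(82/7)⁴ = 45212176/2401 falls short of 29991 but (82/7)⁵ ≈220587 reaches it, so n = 5.

5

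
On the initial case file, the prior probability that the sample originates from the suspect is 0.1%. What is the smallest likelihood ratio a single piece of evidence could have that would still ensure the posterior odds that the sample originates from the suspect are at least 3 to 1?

Prior odds = 0.001/0.999 = 1/999.
Target odds = 3.
Required Bayes factor = 3 ÷ (1/999) = 2997.

2997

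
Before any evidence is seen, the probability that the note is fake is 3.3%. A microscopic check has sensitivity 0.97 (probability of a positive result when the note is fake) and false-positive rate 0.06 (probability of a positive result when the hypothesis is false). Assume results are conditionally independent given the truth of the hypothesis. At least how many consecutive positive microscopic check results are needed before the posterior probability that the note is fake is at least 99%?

3

Prior odds: 0.033 ÷ 0.967 = 33/967.
Likelihood ratio of a positive result = 0.97/0.06 = 97/6.
Target posterior odds = 0.99/0.01 = 99.
Require (97/6)ⁿ ≥ 99 ÷ (33/967) = 2901.
(97/6)² = 9409/36 falls short of 2901 but (97/6)³ = 912673/216 reaches it, so n = 3.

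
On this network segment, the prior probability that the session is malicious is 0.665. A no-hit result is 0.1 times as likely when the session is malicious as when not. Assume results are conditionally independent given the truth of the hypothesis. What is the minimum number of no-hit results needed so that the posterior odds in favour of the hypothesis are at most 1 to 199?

3

Prior odds = 0.665/0.335 = 133/67.
Likelihood ratio per no-hit result = 0.1.
Target odds = 1/199.
Need (133/67) × 0.1ⁿ ≤ 1/199, i.e. 0.1ⁿ ≤ 67/26467.
0.1² = 0.01 is still above 67/26467 but 0.1³ = 0.001 is at or below it, so n = 3.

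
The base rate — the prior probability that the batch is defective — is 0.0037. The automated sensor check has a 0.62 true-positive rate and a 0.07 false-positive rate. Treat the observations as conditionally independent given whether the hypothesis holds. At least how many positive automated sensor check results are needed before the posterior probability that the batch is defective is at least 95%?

Prior odds: 0.0037 ÷ 0.9963 = 37/9963.
Likelihood ratio of a positive result = 0.62/0.07 = 62/7.
Target odds: 0.95 ÷ 0.05 = 19.
Need (37/9963) × (62/7)ⁿ ≥ 19, i.e. (62/7)ⁿ ≥ 189297/37.
(62/7)³ = 238328/343 falls short of 189297/37 but (62/7)⁴ = 14776336/2401 reaches it, so n = 4.

4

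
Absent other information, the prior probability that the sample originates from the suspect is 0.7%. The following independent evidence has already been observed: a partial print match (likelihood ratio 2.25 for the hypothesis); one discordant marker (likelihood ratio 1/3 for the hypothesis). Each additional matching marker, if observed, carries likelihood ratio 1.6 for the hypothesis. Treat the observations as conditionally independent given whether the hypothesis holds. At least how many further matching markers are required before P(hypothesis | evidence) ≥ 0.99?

Prior odds = 0.007/0.993 = 7/993.
Combined Bayes factor of the evidence already in hand = 2.25 × (1/3) = 0.75.
Odds after that evidence = (7/993) × 0.75 = 7/1324.
Target odds = 0.99/0.01 = 99.
Need 1.6ⁿ ≥ 99 ÷ (7/1324) = 131076/7.
1.6²⁰ ≈12089.3 falls short of 131076/7 but 1.6²¹ ≈19342.8 reaches it, so n = 21.

21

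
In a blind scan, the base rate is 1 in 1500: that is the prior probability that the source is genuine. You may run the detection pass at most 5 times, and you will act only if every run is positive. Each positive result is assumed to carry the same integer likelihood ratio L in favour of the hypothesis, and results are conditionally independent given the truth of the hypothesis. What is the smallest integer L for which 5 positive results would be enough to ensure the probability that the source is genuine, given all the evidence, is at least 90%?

Prior odds = (1/1500)/(1499/1500) = 1/1499.
Target odds = 0.9/0.1 = 9.
Need L⁵ ≥ 9 ÷ (1/1499) = 13491.
6⁵ = 7776 < 13491 ≤ 16807 = 7⁵, so L = 7.

7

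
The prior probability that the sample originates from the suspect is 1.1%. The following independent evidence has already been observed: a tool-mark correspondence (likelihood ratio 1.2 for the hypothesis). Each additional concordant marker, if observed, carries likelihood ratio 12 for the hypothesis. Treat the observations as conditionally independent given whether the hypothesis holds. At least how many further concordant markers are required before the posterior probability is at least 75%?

3

Prior odds = 0.011/0.989 = 11/989.
Bayes factor of the evidence already in hand = 1.2.
Odds after that evidence = (11/989) × 1.2 = 66/4945.
Target odds = 0.75/0.25 = 3.
Need 12ⁿ ≥ 3 ÷ (66/4945) = 4945/22.
12² = 144 falls short of 4945/22 but 12³ = 1728 reaches it, so n = 3.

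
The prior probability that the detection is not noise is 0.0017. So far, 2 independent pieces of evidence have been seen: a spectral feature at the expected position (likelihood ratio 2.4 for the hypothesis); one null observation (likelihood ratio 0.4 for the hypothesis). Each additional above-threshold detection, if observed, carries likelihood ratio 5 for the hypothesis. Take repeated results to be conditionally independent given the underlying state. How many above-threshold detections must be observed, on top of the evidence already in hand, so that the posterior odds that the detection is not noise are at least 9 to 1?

6

Prior odds = 0.0017/0.9983 = 17/9983.
Combined Bayes factor of the evidence already in hand = 2.4 × 0.4 = 0.96.
Odds after that evidence = (17/9983) × 0.96 = 408/249575.
Target odds = 9.
Need 5ⁿ ≥ 9 ÷ (408/249575) = 748725/136.
5⁵ = 3125 falls short of 748725/136 but 5⁶ = 15625 reaches it, so n = 6.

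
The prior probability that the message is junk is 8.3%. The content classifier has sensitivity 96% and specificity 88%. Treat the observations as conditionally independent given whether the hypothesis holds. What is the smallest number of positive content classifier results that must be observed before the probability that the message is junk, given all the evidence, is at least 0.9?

Prior odds: 0.083 ÷ 0.917 = 83/917.
False-positive rate = 1 − 0.88 = 0.12; likelihood ratio of a positive = 0.96/0.12 = 8.
Target odds: 0.9 ÷ 0.1 = 9.
Need (83/917) × 8ⁿ ≥ 9, i.e. 8ⁿ ≥ 8253/83.
8² = 64 falls short of 8253/83 but 8³ = 512 reaches it, so n = 3.

3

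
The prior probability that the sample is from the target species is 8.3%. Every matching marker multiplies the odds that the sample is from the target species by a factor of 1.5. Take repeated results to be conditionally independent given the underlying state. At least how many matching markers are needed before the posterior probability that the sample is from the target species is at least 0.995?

19

Prior odds = 0.083/0.917 = 83/917.
Likelihood ratio per matching marker = 1.5.
Target odds: 0.995 ÷ 0.005 = 199.
Need (83/917) × 1.5ⁿ ≥ 199, i.e. 1.5ⁿ ≥ 182483/83.
1.5¹⁸ = 387420489/262144 falls short of 182483/83 but 1.5¹⁹ ≈2216.84 reaches it, so n = 19.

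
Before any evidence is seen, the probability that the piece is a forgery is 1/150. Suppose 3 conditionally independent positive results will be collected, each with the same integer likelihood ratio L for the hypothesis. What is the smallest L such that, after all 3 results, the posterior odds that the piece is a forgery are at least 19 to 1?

15

Prior odds = (1/150)/(149/150) = 1/149.
Target odds = 19.
Need L³ ≥ 19 ÷ (1/149) = 2831.
14³ = 2744 < 2831 ≤ 3375 = 15³, so L = 15.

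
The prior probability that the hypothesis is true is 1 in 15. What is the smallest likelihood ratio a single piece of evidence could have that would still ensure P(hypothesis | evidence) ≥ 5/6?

Prior odds = (1/15)/(14/15) = 1/14.
Target odds = (5/6)/(1/6) = 5.
Required Bayes factor = 5 ÷ (1/14) = 70.

70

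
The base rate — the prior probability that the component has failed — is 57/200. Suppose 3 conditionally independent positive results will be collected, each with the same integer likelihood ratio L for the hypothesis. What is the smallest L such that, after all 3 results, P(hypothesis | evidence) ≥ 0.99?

7

Prior odds = 0.285/0.715 = 57/143.
Target odds = 0.99/0.01 = 99.
Need L³ ≥ 99 ÷ (57/143) = 4719/19.
6³ = 216 < 4719/19 ≤ 343 = 7³, so L = 7.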